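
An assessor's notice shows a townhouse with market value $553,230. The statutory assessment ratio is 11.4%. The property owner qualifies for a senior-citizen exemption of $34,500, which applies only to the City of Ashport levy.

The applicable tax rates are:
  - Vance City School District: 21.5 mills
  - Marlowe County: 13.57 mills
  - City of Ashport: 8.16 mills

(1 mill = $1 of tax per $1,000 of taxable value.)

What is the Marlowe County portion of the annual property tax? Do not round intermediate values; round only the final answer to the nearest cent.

$855.84

Assessed value = $553,230 × 0.114 = $63,068.22
Marlowe County taxable value = $63,068.22 (exemption does not apply)
Marlowe County levy = $63,068.22 × 0.01357 = $855.8357454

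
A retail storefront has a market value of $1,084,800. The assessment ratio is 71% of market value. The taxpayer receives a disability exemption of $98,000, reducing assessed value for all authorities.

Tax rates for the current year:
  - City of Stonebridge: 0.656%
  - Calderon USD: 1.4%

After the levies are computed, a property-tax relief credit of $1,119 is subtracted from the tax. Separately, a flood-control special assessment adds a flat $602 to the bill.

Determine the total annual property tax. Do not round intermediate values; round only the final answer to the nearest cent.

$13,303.60

Assessed value = $1,084,800 × 0.71 = $770,208
Taxable value = $770,208 − $98,000 = $672,208
City of Stonebridge: $672,208 × 0.00656 = $4,409.68448
Calderon USD: $672,208 × 0.014 = $9,410.912
Levies subtotal = $13,820.59648
After credit = $13,820.59648 − $1,119 = $12,701.59648
Total = $12,701.59648 + $602 = $13,303.59648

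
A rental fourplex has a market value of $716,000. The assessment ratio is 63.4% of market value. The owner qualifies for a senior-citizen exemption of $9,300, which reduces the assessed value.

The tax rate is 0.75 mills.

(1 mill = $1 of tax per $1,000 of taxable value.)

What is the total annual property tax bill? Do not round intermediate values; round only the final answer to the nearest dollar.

$333

Assessed value = $716,000 × 0.634 = $453,944
Taxable value = $453,944 − $9,300 = $444,644
Tax = $444,644 × 0.00075 = $333.483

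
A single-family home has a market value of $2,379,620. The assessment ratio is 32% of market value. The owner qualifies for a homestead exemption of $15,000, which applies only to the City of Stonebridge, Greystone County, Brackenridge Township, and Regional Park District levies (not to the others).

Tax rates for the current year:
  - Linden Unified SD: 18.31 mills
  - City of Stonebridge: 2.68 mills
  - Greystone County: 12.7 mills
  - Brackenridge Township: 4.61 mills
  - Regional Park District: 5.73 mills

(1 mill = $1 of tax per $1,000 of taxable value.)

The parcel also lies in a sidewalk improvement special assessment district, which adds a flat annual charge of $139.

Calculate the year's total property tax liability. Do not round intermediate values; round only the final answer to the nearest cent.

$33,281.09

Assessed value = $2,379,620 × 0.32 = $761,478.4
Linden Unified SD: $761,478.4 × 0.01831 = $13,942.669504
City of Stonebridge: ($761,478.4 − $15,000) × 0.00268 = $746,478.4 × 0.00268 = $2,000.562112
Greystone County: ($761,478.4 − $15,000) × 0.0127 = $746,478.4 × 0.0127 = $9,480.27568
Brackenridge Township: ($761,478.4 − $15,000) × 0.00461 = $746,478.4 × 0.00461 = $3,441.265424
Regional Park District: ($761,478.4 − $15,000) × 0.00573 = $746,478.4 × 0.00573 = $4,277.321232
Levies subtotal = $33,142.093952
Total = $33,142.093952 + $139 = $33,281.093952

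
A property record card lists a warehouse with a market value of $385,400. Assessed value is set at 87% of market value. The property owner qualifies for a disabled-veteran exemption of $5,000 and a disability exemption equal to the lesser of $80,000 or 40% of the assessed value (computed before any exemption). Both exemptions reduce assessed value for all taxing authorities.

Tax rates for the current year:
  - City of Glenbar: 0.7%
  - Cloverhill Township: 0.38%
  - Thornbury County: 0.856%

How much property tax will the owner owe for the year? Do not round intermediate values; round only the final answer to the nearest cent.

Assessed value = $385,400 × 0.87 = $335,298
Disability exemption = min($80,000, 40% × $335,298) = min($80,000, $134,119.2) = $80,000 (dollar cap binds)
Taxable value = $335,298 − $5,000 − $80,000 = $250,298
City of Glenbar: $250,298 × 0.007 = $1,752.086
Cloverhill Township: $250,298 × 0.0038 = $951.1324
Thornbury County: $250,298 × 0.00856 = $2,142.55088
Total = $4,845.76928

$4,845.77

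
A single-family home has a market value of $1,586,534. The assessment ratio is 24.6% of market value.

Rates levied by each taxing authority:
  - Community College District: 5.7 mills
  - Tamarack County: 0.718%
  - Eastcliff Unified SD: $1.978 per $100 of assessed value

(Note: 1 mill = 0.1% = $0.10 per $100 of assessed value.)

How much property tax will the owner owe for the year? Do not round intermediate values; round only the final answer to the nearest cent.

$12,746.79

Assessed value = $1,586,534 × 0.246 = $390,287.364
Community College District: $390,287.364 × 0.0057 = $2,224.6379748
Tamarack County: $390,287.364 × 0.00718 = $2,802.26327352
Eastcliff Unified SD: $390,287.364 × 0.01978 = $7,719.88405992
Total = $12,746.78530824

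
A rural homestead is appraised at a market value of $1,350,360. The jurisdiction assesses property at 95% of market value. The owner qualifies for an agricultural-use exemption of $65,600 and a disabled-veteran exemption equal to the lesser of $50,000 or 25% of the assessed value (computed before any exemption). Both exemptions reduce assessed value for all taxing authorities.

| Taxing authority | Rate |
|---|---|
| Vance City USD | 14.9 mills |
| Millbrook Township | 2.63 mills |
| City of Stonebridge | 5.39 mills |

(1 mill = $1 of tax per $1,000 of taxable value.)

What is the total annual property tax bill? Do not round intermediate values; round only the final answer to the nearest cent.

$26,753.19

Assessed value = $1,350,360 × 0.95 = $1,282,842
Disabled-veteran exemption = min($50,000, 25% × $1,282,842) = min($50,000, $320,710.5) = $50,000 (dollar cap binds)
Taxable value = $1,282,842 − $65,600 − $50,000 = $1,167,242
Vance City USD: $1,167,242 × 0.0149 = $17,391.9058
Millbrook Township: $1,167,242 × 0.00263 = $3,069.84646
City of Stonebridge: $1,167,242 × 0.00539 = $6,291.43438
Total = $26,753.18664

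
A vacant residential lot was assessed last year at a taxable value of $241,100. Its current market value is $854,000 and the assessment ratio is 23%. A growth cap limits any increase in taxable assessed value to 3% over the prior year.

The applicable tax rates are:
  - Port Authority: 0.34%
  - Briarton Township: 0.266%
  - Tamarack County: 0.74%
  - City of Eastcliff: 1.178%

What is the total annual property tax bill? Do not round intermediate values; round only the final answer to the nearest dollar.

Uncapped assessed value = $854,000 × 0.23 = $196,420
Cap limit = $241,100 × 1.03 = $248,333
Taxable assessed value = min($196,420, $248,333) = $196,420 (cap does not bind)
Port Authority: $196,420 × 0.0034 = $667.828
Briarton Township: $196,420 × 0.00266 = $522.4772
Tamarack County: $196,420 × 0.0074 = $1,453.508
City of Eastcliff: $196,420 × 0.01178 = $2,313.8276
Total = $4,957.6408

$4,958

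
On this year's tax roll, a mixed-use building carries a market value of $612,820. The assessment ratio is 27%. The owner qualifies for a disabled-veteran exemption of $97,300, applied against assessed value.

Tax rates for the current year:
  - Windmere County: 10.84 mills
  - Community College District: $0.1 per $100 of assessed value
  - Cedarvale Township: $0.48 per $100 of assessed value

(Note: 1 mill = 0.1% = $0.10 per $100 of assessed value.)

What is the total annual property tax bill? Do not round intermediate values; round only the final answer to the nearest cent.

Assessed value = $612,820 × 0.27 = $165,461.4
Taxable value = $165,461.4 − $97,300 = $68,161.4
Windmere County: $68,161.4 × 0.01084 = $738.869576
Community College District: $68,161.4 × 0.001 = $68.1614
Cedarvale Township: $68,161.4 × 0.0048 = $327.17472
Total = $1,134.205696

$1,134.21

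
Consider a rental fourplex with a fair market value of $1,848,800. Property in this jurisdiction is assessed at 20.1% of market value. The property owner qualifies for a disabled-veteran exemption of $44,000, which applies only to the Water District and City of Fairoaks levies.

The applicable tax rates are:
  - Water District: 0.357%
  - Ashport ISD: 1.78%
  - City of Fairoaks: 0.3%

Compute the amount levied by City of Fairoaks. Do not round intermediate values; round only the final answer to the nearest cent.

$982.83

Assessed value = $1,848,800 × 0.201 = $371,608.8
City of Fairoaks taxable value = $371,608.8 − $44,000 = $327,608.8
City of Fairoaks levy = $327,608.8 × 0.003 = $982.8264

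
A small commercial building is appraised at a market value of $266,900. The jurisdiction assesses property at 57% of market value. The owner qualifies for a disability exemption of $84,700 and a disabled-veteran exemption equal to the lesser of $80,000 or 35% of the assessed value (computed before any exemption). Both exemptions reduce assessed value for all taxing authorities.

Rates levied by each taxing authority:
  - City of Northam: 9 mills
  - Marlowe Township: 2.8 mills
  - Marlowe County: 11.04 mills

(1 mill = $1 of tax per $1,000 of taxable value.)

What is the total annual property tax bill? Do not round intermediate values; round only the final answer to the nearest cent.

$324.02

Assessed value = $266,900 × 0.57 = $152,133
Disabled-veteran exemption = min($80,000, 35% × $152,133) = min($80,000, $53,246.55) = $53,246.55 (percentage binds)
Taxable value = $152,133 − $84,700 − $53,246.55 = $14,186.45
City of Northam: $14,186.45 × 0.009 = $127.67805
Marlowe Township: $14,186.45 × 0.0028 = $39.72206
Marlowe County: $14,186.45 × 0.01104 = $156.618408
Total = $324.018518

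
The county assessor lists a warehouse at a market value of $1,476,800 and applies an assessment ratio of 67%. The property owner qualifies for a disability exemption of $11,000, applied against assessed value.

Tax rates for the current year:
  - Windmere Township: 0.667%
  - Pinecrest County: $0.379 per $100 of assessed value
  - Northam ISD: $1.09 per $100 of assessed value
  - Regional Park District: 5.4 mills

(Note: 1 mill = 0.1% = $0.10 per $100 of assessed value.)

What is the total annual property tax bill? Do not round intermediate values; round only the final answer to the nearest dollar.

$26,183

Assessed value = $1,476,800 × 0.67 = $989,456
Taxable value = $989,456 − $11,000 = $978,456
Windmere Township: $978,456 × 0.00667 = $6,526.30152
Pinecrest County: $978,456 × 0.00379 = $3,708.34824
Northam ISD: $978,456 × 0.0109 = $10,665.1704
Regional Park District: $978,456 × 0.0054 = $5,283.6624
Total = $26,183.48256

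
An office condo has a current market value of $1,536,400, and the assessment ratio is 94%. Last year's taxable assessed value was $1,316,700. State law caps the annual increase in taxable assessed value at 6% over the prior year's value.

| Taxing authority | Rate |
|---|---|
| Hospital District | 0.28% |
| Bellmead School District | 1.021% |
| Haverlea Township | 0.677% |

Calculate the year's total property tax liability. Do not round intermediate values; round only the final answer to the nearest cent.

Uncapped assessed value = $1,536,400 × 0.94 = $1,444,216
Cap limit = $1,316,700 × 1.06 = $1,395,702
Taxable assessed value = min($1,444,216, $1,395,702) = $1,395,702 (cap binds)
Hospital District: $1,395,702 × 0.0028 = $3,907.9656
Bellmead School District: $1,395,702 × 0.01021 = $14,250.11742
Haverlea Township: $1,395,702 × 0.00677 = $9,448.90254
Total = $27,606.98556

$27,606.99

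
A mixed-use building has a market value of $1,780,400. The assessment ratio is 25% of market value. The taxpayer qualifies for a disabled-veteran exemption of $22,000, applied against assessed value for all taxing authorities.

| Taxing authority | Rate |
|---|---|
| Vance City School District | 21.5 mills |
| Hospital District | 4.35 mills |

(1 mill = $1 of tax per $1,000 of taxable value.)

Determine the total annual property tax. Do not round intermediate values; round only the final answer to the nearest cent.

$10,937.14

Assessed value = $1,780,400 × 0.25 = $445,100
Taxable value = $445,100 − $22,000 = $423,100
Vance City School District: $423,100 × 0.0215 = $9,096.65
Hospital District: $423,100 × 0.00435 = $1,840.485
Total = $9,096.65 + $1,840.485 = $10,937.135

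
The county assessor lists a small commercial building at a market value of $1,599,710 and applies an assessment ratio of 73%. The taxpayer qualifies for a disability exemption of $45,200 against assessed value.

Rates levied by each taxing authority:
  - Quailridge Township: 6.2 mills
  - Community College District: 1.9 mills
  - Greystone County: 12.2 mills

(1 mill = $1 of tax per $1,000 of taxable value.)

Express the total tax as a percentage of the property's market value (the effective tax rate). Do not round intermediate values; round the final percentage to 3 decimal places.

1.425%

Assessed value = $1,599,710 × 0.73 = $1,167,788.3
Taxable value = $1,167,788.3 − $45,200 = $1,122,588.3
Quailridge Township: $1,122,588.3 × 0.0062 = $6,960.04746
Community College District: $1,122,588.3 × 0.0019 = $2,132.91777
Greystone County: $1,122,588.3 × 0.0122 = $13,695.57726
Total tax = $22,788.54249
Effective rate = $22,788.54249 ÷ $1,599,710 = 1.425% of market value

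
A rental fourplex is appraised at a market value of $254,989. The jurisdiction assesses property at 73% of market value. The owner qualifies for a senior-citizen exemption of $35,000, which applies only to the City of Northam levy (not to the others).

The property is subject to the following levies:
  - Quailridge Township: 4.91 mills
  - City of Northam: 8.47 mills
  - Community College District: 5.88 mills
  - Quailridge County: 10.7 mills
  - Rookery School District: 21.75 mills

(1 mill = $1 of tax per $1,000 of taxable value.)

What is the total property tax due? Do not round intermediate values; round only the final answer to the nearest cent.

$9,328.95

Assessed value = $254,989 × 0.73 = $186,141.97
Quailridge Township: $186,141.97 × 0.00491 = $913.9570727
City of Northam: ($186,141.97 − $35,000) × 0.00847 = $151,141.97 × 0.00847 = $1,280.1724859
Community College District: $186,141.97 × 0.00588 = $1,094.5147836
Quailridge County: $186,141.97 × 0.0107 = $1,991.719079
Rookery School District: $186,141.97 × 0.02175 = $4,048.5878475
Total = $9,328.9512687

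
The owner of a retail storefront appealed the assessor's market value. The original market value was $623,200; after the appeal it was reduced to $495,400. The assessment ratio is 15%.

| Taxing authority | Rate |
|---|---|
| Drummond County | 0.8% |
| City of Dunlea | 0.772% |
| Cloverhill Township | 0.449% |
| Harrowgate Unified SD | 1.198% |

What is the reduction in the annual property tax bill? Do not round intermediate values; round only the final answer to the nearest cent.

$617.08

Old assessed value = $623,200 × 0.15 = $93,480
New assessed value = $495,400 × 0.15 = $74,310
Combined rate = 0.008 + 0.00772 + 0.00449 + 0.01198 = 0.03219
Old tax = $93,480 × 0.03219 = $3,009.1212
New tax = $74,310 × 0.03219 = $2,392.0389
Reduction = $3,009.1212 − $2,392.0389 = $617.0823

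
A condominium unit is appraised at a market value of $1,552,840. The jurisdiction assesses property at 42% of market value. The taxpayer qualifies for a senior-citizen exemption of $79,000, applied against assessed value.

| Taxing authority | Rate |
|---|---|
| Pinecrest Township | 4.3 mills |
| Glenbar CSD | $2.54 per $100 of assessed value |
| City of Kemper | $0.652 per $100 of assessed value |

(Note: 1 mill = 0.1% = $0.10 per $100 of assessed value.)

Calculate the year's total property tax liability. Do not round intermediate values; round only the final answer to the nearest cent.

Assessed value = $1,552,840 × 0.42 = $652,192.8
Taxable value = $652,192.8 − $79,000 = $573,192.8
Pinecrest Township: $573,192.8 × 0.0043 = $2,464.72904
Glenbar CSD: $573,192.8 × 0.0254 = $14,559.09712
City of Kemper: $573,192.8 × 0.00652 = $3,737.217056
Total = $20,761.043216

$20,761.04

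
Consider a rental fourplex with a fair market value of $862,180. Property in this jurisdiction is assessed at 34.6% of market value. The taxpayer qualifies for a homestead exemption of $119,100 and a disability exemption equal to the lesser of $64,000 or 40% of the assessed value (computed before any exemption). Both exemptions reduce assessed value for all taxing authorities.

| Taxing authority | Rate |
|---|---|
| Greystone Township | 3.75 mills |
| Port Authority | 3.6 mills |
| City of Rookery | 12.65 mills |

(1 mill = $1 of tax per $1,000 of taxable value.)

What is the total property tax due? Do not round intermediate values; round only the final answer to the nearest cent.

Assessed value = $862,180 × 0.346 = $298,314.28
Disability exemption = min($64,000, 40% × $298,314.28) = min($64,000, $119,325.712) = $64,000 (dollar cap binds)
Taxable value = $298,314.28 − $119,100 − $64,000 = $115,214.28
Greystone Township: $115,214.28 × 0.00375 = $432.05355
Port Authority: $115,214.28 × 0.0036 = $414.771408
City of Rookery: $115,214.28 × 0.01265 = $1,457.460642
Total = $2,304.2856

$2,304.29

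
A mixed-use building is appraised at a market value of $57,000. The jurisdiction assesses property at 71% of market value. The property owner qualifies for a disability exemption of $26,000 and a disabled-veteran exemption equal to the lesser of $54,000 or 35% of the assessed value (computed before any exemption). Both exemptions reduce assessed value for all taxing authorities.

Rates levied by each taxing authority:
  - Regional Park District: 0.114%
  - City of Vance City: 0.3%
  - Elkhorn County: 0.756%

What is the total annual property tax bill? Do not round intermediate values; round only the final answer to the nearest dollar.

Assessed value = $57,000 × 0.71 = $40,470
Disabled-veteran exemption = min($54,000, 35% × $40,470) = min($54,000, $14,164.5) = $14,164.5 (percentage binds)
Taxable value = $40,470 − $26,000 − $14,164.5 = $305.5
Regional Park District: $305.5 × 0.00114 = $0.34827
City of Vance City: $305.5 × 0.003 = $0.9165
Elkhorn County: $305.5 × 0.00756 = $2.30958
Total = $3.57435

$4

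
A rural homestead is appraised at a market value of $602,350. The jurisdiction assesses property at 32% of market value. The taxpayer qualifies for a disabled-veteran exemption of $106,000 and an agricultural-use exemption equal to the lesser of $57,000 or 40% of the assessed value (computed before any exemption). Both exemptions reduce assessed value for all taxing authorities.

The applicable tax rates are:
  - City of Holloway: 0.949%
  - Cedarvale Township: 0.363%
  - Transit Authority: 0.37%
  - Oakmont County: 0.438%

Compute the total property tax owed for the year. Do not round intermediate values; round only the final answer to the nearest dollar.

$631

Assessed value = $602,350 × 0.32 = $192,752
Agricultural-use exemption = min($57,000, 40% × $192,752) = min($57,000, $77,100.8) = $57,000 (dollar cap binds)
Taxable value = $192,752 − $106,000 − $57,000 = $29,752
City of Holloway: $29,752 × 0.00949 = $282.34648
Cedarvale Township: $29,752 × 0.00363 = $107.99976
Transit Authority: $29,752 × 0.0037 = $110.0824
Oakmont County: $29,752 × 0.00438 = $130.31376
Total = $630.7424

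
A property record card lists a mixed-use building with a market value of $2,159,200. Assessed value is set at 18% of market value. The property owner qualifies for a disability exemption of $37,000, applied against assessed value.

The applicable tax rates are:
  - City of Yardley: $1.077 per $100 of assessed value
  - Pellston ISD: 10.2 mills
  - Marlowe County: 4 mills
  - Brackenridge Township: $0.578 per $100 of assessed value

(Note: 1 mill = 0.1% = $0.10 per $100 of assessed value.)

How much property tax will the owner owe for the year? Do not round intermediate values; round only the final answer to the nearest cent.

$10,813.42

Assessed value = $2,159,200 × 0.18 = $388,656
Taxable value = $388,656 − $37,000 = $351,656
City of Yardley: $351,656 × 0.01077 = $3,787.33512
Pellston ISD: $351,656 × 0.0102 = $3,586.8912
Marlowe County: $351,656 × 0.004 = $1,406.624
Brackenridge Township: $351,656 × 0.00578 = $2,032.57168
Total = $10,813.422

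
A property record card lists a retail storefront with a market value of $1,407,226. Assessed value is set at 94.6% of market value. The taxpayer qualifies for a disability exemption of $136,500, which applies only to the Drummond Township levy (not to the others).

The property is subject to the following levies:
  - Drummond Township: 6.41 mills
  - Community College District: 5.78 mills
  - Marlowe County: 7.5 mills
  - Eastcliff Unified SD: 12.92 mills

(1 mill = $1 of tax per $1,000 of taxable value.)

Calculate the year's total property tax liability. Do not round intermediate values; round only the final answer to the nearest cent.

Assessed value = $1,407,226 × 0.946 = $1,331,235.796
Drummond Township: ($1,331,235.796 − $136,500) × 0.00641 = $1,194,735.796 × 0.00641 = $7,658.25645236
Community College District: $1,331,235.796 × 0.00578 = $7,694.54290088
Marlowe County: $1,331,235.796 × 0.0075 = $9,984.26847
Eastcliff Unified SD: $1,331,235.796 × 0.01292 = $17,199.56648432
Total = $42,536.63430756

$42,536.63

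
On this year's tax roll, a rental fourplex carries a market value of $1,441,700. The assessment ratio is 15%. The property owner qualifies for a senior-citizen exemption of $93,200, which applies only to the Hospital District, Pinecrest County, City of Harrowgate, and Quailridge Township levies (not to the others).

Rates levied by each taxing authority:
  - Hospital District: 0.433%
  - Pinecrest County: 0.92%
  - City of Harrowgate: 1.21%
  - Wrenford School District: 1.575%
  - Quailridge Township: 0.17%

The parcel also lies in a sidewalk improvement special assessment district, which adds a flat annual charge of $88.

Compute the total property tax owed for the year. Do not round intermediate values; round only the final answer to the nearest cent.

$6,857.11

Assessed value = $1,441,700 × 0.15 = $216,255
Hospital District: ($216,255 − $93,200) × 0.00433 = $123,055 × 0.00433 = $532.82815
Pinecrest County: ($216,255 − $93,200) × 0.0092 = $123,055 × 0.0092 = $1,132.106
City of Harrowgate: ($216,255 − $93,200) × 0.0121 = $123,055 × 0.0121 = $1,488.9655
Wrenford School District: $216,255 × 0.01575 = $3,406.01625
Quailridge Township: ($216,255 − $93,200) × 0.0017 = $123,055 × 0.0017 = $209.1935
Levies subtotal = $6,769.1094
Total = $6,769.1094 + $88 = $6,857.1094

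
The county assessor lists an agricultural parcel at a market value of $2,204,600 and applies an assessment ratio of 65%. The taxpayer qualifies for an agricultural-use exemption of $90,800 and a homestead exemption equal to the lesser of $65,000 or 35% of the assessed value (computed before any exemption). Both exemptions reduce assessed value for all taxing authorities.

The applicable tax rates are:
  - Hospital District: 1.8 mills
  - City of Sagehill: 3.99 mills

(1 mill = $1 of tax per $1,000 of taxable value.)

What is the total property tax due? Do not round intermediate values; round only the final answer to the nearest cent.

$7,394.93

Assessed value = $2,204,600 × 0.65 = $1,432,990
Homestead exemption = min($65,000, 35% × $1,432,990) = min($65,000, $501,546.5) = $65,000 (dollar cap binds)
Taxable value = $1,432,990 − $90,800 − $65,000 = $1,277,190
Hospital District: $1,277,190 × 0.0018 = $2,298.942
City of Sagehill: $1,277,190 × 0.00399 = $5,095.9881
Total = $7,394.9301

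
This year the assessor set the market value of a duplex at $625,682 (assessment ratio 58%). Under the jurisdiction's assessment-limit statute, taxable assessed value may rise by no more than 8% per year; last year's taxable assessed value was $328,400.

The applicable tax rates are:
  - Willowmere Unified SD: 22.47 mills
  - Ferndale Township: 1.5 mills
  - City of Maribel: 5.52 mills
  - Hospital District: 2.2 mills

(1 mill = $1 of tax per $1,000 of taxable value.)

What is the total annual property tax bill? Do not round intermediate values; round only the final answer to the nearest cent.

Uncapped assessed value = $625,682 × 0.58 = $362,895.56
Cap limit = $328,400 × 1.08 = $354,672
Taxable assessed value = min($362,895.56, $354,672) = $354,672 (cap binds)
Willowmere Unified SD: $354,672 × 0.02247 = $7,969.47984
Ferndale Township: $354,672 × 0.0015 = $532.008
City of Maribel: $354,672 × 0.00552 = $1,957.78944
Hospital District: $354,672 × 0.0022 = $780.2784
Total = $11,239.55568

$11,239.56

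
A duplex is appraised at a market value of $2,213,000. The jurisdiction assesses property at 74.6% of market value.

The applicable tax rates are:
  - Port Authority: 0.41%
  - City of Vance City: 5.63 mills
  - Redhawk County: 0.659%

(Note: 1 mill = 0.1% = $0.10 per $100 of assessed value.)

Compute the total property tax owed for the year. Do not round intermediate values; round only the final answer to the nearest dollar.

Assessed value = $2,213,000 × 0.746 = $1,650,898
Port Authority: $1,650,898 × 0.0041 = $6,768.6818
City of Vance City: $1,650,898 × 0.00563 = $9,294.55574
Redhawk County: $1,650,898 × 0.00659 = $10,879.41782
Total = $26,942.65536

$26,943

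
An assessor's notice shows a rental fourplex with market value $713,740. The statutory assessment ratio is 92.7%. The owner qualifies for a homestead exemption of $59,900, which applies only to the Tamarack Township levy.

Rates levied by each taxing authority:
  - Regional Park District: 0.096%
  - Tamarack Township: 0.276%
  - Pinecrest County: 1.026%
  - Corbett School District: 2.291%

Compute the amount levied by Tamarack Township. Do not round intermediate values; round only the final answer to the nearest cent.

$1,660.79

Assessed value = $713,740 × 0.927 = $661,636.98
Tamarack Township taxable value = $661,636.98 − $59,900 = $601,736.98
Tamarack Township levy = $601,736.98 × 0.00276 = $1,660.7940648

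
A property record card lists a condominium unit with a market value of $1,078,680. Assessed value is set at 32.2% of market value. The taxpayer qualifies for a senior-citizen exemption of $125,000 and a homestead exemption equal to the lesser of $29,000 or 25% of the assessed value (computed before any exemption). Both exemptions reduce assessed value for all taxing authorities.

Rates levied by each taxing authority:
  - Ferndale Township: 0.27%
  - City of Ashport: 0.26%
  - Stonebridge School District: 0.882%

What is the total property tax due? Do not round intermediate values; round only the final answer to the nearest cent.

Assessed value = $1,078,680 × 0.322 = $347,334.96
Homestead exemption = min($29,000, 25% × $347,334.96) = min($29,000, $86,833.74) = $29,000 (dollar cap binds)
Taxable value = $347,334.96 − $125,000 − $29,000 = $193,334.96
Ferndale Township: $193,334.96 × 0.0027 = $522.004392
City of Ashport: $193,334.96 × 0.0026 = $502.670896
Stonebridge School District: $193,334.96 × 0.00882 = $1,705.2143472
Total = $2,729.8896352

$2,729.89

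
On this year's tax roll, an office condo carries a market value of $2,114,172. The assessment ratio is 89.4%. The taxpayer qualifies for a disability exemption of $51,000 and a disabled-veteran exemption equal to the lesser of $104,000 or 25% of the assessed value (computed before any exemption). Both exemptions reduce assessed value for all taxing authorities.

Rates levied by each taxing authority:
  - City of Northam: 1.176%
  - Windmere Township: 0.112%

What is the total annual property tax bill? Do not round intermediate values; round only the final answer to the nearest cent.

Assessed value = $2,114,172 × 0.894 = $1,890,069.768
Disabled-veteran exemption = min($104,000, 25% × $1,890,069.768) = min($104,000, $472,517.442) = $104,000 (dollar cap binds)
Taxable value = $1,890,069.768 − $51,000 − $104,000 = $1,735,069.768
City of Northam: $1,735,069.768 × 0.01176 = $20,404.42047168
Windmere Township: $1,735,069.768 × 0.00112 = $1,943.27814016
Total = $22,347.69861184

$22,347.70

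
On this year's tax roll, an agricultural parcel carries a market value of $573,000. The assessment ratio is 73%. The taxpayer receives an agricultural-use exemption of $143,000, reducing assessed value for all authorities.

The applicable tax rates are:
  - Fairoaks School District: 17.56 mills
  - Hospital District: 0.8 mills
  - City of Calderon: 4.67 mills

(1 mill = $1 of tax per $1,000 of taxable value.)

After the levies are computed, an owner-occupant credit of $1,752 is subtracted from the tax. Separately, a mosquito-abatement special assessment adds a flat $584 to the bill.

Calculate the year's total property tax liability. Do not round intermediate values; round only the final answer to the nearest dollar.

Assessed value = $573,000 × 0.73 = $418,290
Taxable value = $418,290 − $143,000 = $275,290
Fairoaks School District: $275,290 × 0.01756 = $4,834.0924
Hospital District: $275,290 × 0.0008 = $220.232
City of Calderon: $275,290 × 0.00467 = $1,285.6043
Levies subtotal = $6,339.9287
After credit = $6,339.9287 − $1,752 = $4,587.9287
Total = $4,587.9287 + $584 = $5,171.9287

$5,172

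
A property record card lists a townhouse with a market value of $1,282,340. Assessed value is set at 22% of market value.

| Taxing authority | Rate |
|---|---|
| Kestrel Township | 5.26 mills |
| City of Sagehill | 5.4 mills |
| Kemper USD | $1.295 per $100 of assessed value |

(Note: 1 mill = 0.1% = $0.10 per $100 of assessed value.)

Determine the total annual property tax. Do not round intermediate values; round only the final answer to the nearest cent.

$6,660.73

Assessed value = $1,282,340 × 0.22 = $282,114.8
Kestrel Township: $282,114.8 × 0.00526 = $1,483.923848
City of Sagehill: $282,114.8 × 0.0054 = $1,523.41992
Kemper USD: $282,114.8 × 0.01295 = $3,653.38666
Total = $6,660.730428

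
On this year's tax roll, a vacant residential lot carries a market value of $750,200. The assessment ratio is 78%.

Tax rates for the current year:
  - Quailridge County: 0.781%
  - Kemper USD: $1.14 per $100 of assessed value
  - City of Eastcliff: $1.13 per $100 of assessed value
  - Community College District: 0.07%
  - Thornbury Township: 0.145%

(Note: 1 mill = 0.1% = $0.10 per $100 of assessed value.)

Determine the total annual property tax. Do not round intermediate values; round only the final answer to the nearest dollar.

Assessed value = $750,200 × 0.78 = $585,156
Quailridge County: $585,156 × 0.00781 = $4,570.06836
Kemper USD: $585,156 × 0.0114 = $6,670.7784
City of Eastcliff: $585,156 × 0.0113 = $6,612.2628
Community College District: $585,156 × 0.0007 = $409.6092
Thornbury Township: $585,156 × 0.00145 = $848.4762
Total = $19,111.19496

$19,111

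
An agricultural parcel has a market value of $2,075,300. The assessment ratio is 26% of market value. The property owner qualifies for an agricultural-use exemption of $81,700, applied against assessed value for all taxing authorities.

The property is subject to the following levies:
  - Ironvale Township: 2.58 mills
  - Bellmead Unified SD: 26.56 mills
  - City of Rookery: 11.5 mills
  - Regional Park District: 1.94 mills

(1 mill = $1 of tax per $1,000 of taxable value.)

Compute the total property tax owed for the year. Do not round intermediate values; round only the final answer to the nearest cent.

$19,496.45

Assessed value = $2,075,300 × 0.26 = $539,578
Taxable value = $539,578 − $81,700 = $457,878
Ironvale Township: $457,878 × 0.00258 = $1,181.32524
Bellmead Unified SD: $457,878 × 0.02656 = $12,161.23968
City of Rookery: $457,878 × 0.0115 = $5,265.597
Regional Park District: $457,878 × 0.00194 = $888.28332
Total = $1,181.32524 + $12,161.23968 + $5,265.597 + $888.28332 = $19,496.44524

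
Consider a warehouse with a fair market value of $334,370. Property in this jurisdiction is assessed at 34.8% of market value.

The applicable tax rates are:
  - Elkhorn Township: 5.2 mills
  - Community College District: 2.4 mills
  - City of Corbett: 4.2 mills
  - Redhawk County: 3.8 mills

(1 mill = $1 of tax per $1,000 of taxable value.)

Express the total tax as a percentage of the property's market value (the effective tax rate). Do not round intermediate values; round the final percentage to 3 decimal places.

Assessed value = $334,370 × 0.348 = $116,360.76
Elkhorn Township: $116,360.76 × 0.0052 = $605.075952
Community College District: $116,360.76 × 0.0024 = $279.265824
City of Corbett: $116,360.76 × 0.0042 = $488.715192
Redhawk County: $116,360.76 × 0.0038 = $442.170888
Total tax = $1,815.227856
Effective rate = $1,815.227856 ÷ $334,370 = 0.543% of market value

0.543%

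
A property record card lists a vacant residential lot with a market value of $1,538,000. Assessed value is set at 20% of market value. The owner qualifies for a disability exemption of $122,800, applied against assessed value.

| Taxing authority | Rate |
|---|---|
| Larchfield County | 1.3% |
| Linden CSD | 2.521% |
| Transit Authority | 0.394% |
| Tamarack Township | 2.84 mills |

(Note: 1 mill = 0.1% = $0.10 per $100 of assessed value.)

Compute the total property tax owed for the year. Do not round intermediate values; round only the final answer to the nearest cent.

Assessed value = $1,538,000 × 0.2 = $307,600
Taxable value = $307,600 − $122,800 = $184,800
Larchfield County: $184,800 × 0.013 = $2,402.4
Linden CSD: $184,800 × 0.02521 = $4,658.808
Transit Authority: $184,800 × 0.00394 = $728.112
Tamarack Township: $184,800 × 0.00284 = $524.832
Total = $8,314.152

$8,314.15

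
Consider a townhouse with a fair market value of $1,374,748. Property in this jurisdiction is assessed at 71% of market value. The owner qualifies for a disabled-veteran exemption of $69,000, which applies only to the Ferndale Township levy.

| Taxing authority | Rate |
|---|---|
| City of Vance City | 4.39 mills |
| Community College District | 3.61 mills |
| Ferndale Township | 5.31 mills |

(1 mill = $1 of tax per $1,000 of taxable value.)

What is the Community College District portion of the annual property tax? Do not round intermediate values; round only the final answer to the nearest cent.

Assessed value = $1,374,748 × 0.71 = $976,071.08
Community College District taxable value = $976,071.08 (exemption does not apply)
Community College District levy = $976,071.08 × 0.00361 = $3,523.6165988

$3,523.62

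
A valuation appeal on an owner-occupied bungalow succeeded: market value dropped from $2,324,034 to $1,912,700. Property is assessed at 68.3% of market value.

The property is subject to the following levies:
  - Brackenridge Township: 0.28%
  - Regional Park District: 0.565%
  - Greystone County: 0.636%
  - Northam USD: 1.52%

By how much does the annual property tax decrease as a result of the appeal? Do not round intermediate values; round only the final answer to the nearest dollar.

$8,431

Old assessed value = $2,324,034 × 0.683 = $1,587,315.222
New assessed value = $1,912,700 × 0.683 = $1,306,374.1
Combined rate = 0.0028 + 0.00565 + 0.00636 + 0.0152 = 0.03001
Old tax = $1,587,315.222 × 0.03001 = $47,635.32981222
New tax = $1,306,374.1 × 0.03001 = $39,204.286741
Reduction = $47,635.32981222 − $39,204.286741 = $8,431.04307122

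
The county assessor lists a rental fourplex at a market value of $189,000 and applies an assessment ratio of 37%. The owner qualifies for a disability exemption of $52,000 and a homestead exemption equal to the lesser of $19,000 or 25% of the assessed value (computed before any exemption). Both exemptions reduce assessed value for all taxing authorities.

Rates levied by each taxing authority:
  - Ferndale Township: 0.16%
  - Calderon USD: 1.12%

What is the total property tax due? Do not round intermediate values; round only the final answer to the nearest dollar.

$6

Assessed value = $189,000 × 0.37 = $69,930
Homestead exemption = min($19,000, 25% × $69,930) = min($19,000, $17,482.5) = $17,482.5 (percentage binds)
Taxable value = $69,930 − $52,000 − $17,482.5 = $447.5
Ferndale Township: $447.5 × 0.0016 = $0.716
Calderon USD: $447.5 × 0.0112 = $5.012
Total = $5.728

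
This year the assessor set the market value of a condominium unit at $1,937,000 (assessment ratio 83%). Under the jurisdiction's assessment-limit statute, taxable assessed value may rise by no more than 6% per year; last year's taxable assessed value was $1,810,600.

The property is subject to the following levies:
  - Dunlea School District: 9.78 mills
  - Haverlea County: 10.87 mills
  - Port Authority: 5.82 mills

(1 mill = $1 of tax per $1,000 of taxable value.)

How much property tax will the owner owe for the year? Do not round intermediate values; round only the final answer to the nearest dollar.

Uncapped assessed value = $1,937,000 × 0.83 = $1,607,710
Cap limit = $1,810,600 × 1.06 = $1,919,236
Taxable assessed value = min($1,607,710, $1,919,236) = $1,607,710 (cap does not bind)
Dunlea School District: $1,607,710 × 0.00978 = $15,723.4038
Haverlea County: $1,607,710 × 0.01087 = $17,475.8077
Port Authority: $1,607,710 × 0.00582 = $9,356.8722
Total = $42,556.0837

$42,556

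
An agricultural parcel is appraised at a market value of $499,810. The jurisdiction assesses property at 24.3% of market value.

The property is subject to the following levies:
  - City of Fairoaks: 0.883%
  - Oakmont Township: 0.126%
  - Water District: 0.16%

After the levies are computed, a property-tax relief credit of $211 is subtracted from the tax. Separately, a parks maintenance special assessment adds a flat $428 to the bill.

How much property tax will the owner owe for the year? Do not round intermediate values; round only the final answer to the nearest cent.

$1,636.80

Assessed value = $499,810 × 0.243 = $121,453.83
City of Fairoaks: $121,453.83 × 0.00883 = $1,072.4373189
Oakmont Township: $121,453.83 × 0.00126 = $153.0318258
Water District: $121,453.83 × 0.0016 = $194.326128
Levies subtotal = $1,419.7952727
After credit = $1,419.7952727 − $211 = $1,208.7952727
Total = $1,208.7952727 + $428 = $1,636.7952727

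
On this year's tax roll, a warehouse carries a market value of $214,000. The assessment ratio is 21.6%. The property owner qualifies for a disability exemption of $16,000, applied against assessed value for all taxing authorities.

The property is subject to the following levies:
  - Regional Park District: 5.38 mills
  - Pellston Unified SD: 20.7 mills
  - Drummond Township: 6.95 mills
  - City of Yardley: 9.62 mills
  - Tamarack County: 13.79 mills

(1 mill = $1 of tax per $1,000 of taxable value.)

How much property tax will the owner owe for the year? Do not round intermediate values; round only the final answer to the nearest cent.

Assessed value = $214,000 × 0.216 = $46,224
Taxable value = $46,224 − $16,000 = $30,224
Regional Park District: $30,224 × 0.00538 = $162.60512
Pellston Unified SD: $30,224 × 0.0207 = $625.6368
Drummond Township: $30,224 × 0.00695 = $210.0568
City of Yardley: $30,224 × 0.00962 = $290.75488
Tamarack County: $30,224 × 0.01379 = $416.78896
Total = $162.60512 + $625.6368 + $210.0568 + $290.75488 + $416.78896 = $1,705.84256

$1,705.84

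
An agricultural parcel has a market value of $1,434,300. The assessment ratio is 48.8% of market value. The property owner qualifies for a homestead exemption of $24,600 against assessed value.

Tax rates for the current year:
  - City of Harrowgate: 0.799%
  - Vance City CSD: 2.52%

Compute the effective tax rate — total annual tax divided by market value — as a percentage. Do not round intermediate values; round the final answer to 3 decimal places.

1.563%

Assessed value = $1,434,300 × 0.488 = $699,938.4
Taxable value = $699,938.4 − $24,600 = $675,338.4
City of Harrowgate: $675,338.4 × 0.00799 = $5,395.953816
Vance City CSD: $675,338.4 × 0.0252 = $17,018.52768
Total tax = $22,414.481496
Effective rate = $22,414.481496 ÷ $1,434,300 = 1.563% of market value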